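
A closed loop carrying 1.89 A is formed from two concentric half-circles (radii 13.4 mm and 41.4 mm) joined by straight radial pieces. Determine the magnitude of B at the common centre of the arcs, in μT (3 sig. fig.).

The radial connectors point toward the centre, so dl × r̂ = 0 and they contribute nothing.
Each semicircle gives μ₀I/(4R): inner arc 4.43×10⁻⁵ T, outer arc 1.43×10⁻⁵ T.
The two arcs carry current in opposite angular senses, so their fields oppose: B = |4.43×10⁻⁵ − 1.43×10⁻⁵| = 3.00×10⁻⁵ T.

B ≈ 30.0 μT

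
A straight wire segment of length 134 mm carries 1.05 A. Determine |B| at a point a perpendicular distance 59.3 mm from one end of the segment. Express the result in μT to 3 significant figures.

For a finite straight segment, B = (μ₀I/4πd)(sinθ₁ + sinθ₂), where θ₁, θ₂ are the angles from the perpendicular to each end.
The perpendicular foot is at one end, so the two end-offsets along the wire are 0 and L = 0.134 m.
sinθ₁ = 0/√(0²+0.0593²) = 0.0000; sinθ₂ = 0.134/√(0.134²+0.0593²) = 0.9145.
B = (4π×10⁻⁷ × 1.05) / (4π × 0.0593) × (0.0000 + 0.9145) = 1.62×10⁻⁶ T.

B ≈ 1.62 μT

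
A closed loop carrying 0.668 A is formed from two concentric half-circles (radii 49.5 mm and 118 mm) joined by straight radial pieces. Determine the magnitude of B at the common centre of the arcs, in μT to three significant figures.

B ≈ 2.46 μT

The radial connectors point toward the centre, so dl × r̂ = 0 and they contribute nothing.
Each semicircle gives μ₀I/(4R): inner arc 4.24×10⁻⁶ T, outer arc 1.78×10⁻⁶ T.
The two arcs carry current in opposite angular senses, so their fields oppose: B = |4.24×10⁻⁶ − 1.78×10⁻⁶| = 2.46×10⁻⁶ T.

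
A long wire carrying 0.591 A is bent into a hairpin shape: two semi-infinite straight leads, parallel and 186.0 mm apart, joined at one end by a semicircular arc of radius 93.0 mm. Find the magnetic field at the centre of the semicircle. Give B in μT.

The semicircular arc contributes B_arc = μ₀I·π/(4πR) = μ₀I/(4R) = 2.00×10⁻⁶ T.
Each semi-infinite lead is at perpendicular distance R = 0.093 m from the centre, with the perpendicular foot at its near end, so it contributes μ₀I/(4πR); both point the same way, together 1.27×10⁻⁶ T.
Arc and leads all point the same direction: B = 2.00×10⁻⁶ + 1.27×10⁻⁶ = 3.27×10⁻⁶ T.

B ≈ 3.27 μT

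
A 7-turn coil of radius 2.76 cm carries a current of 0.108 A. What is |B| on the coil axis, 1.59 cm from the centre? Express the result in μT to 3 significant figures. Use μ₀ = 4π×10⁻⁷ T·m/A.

For an N-turn flat coil, B = Nμ₀IR²/[2(R²+z²)^(3/2)] with R = 0.0276 m, z = 0.0159 m.
B = 7 × 1.60×10⁻⁶ T = 1.12×10⁻⁵ T.

B ≈ 11.2 μT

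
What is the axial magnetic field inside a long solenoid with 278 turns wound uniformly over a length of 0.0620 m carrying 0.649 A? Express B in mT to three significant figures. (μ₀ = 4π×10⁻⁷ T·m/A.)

Inside a long solenoid, B = μ₀nI with n = 4484 turns/m.
B = 4π×10⁻⁷ × 4484 × 0.649 = 3.66×10⁻³ T.

B ≈ 3.66 mT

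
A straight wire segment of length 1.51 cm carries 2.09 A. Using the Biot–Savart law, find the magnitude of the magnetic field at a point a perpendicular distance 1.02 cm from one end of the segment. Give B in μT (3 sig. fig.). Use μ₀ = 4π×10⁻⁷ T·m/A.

For a finite straight segment, B = (μ₀I/4πd)(sinθ₁ + sinθ₂), where θ₁, θ₂ are the angles from the perpendicular to each end.
The perpendicular foot is at one end, so the two end-offsets along the wire are 0 and L = 0.0151 m.
sinθ₁ = 0/√(0²+0.0102²) = 0.0000; sinθ₂ = 0.0151/√(0.0151²+0.0102²) = 0.8287.
B = (4π×10⁻⁷ × 2.09) / (4π × 0.0102) × (0.0000 + 0.8287) = 1.70×10⁻⁵ T.

B ≈ 17.0 μT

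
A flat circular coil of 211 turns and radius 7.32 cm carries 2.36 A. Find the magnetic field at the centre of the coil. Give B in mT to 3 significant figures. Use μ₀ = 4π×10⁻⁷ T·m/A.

B ≈ 4.27 mT

For an N-turn flat coil, B = Nμ₀I/(2R) with R = 0.0732 m.
B = 211 × 2.03×10⁻⁵ T = 4.27×10⁻³ T.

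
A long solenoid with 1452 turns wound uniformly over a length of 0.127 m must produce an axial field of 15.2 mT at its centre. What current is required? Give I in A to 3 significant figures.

I ≈ 1.06 A

Inside a long solenoid B = μ₀nI with n = 1.143×10⁴ m⁻¹, so I = B/(μ₀n).
I = 1.52×10⁻² / (4π×10⁻⁷ × 1.143×10⁴) = 1.06 A.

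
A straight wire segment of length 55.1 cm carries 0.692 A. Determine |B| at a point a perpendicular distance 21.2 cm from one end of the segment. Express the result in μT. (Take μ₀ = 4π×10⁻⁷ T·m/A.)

B ≈ 0.305 μT

For a finite straight segment, B = (μ₀I/4πd)(sinθ₁ + sinθ₂), where θ₁, θ₂ are the angles from the perpendicular to each end.
The perpendicular foot is at one end, so the two end-offsets along the wire are 0 and L = 0.551 m.
sinθ₁ = 0/√(0²+0.212²) = 0.0000; sinθ₂ = 0.551/√(0.551²+0.212²) = 0.9333.
B = (4π×10⁻⁷ × 0.692) / (4π × 0.212) × (0.0000 + 0.9333) = 3.05×10⁻⁷ T.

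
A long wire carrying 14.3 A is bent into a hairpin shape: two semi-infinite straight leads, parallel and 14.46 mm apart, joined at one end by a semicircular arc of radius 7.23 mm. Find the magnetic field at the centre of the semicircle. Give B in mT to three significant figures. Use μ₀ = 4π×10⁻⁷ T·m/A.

B ≈ 1.02 mT

The semicircular arc contributes B_arc = μ₀I·π/(4πR) = μ₀I/(4R) = 6.21×10⁻⁴ T.
Each semi-infinite lead is at perpendicular distance R = 0.00723 m from the centre, with the perpendicular foot at its near end, so it contributes μ₀I/(4πR); both point the same way, together 3.96×10⁻⁴ T.
Arc and leads all point the same direction: B = 6.21×10⁻⁴ + 3.96×10⁻⁴ = 1.02×10⁻³ T.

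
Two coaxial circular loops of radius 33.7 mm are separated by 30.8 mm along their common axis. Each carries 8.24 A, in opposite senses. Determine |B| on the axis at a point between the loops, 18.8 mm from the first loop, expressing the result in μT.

Each loop contributes B = μ₀IR²/[2(R²+z²)^(3/2)] on the axis, with z measured from that loop.
Loop 1 (z = 0.0188 m): B₁ = 1.02×10⁻⁴ T. Loop 2 (z = 0.012 m): B₂ = 1.28×10⁻⁴ T.
The fields oppose: B = |B₁ − B₂| = 2.61×10⁻⁵ T.

B ≈ 26.1 μT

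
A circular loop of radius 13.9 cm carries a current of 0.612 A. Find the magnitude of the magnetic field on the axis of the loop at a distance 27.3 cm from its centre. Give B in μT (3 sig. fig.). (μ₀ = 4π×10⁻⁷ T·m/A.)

On the axis of a circular loop, B = μ₀IR² / [2(R²+z²)^(3/2)].
R² + z² = (0.139)² + (0.273)² = 0.09385 m², and (R²+z²)^(3/2) = 2.88×10⁻² m³.
B = (4π×10⁻⁷ × 0.612 × 0.01932) / (2 × 2.88×10⁻²) = 2.58×10⁻⁷ T.

B ≈ 0.258 μT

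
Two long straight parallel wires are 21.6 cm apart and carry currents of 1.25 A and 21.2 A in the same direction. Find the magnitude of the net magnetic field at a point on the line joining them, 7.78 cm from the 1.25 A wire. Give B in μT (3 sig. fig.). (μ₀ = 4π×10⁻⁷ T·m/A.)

Each long wire gives B = μ₀I/(2πd). Distances are d₁ = 0.0778 m and d₂ = 0.1382 m.
B₁ = 3.21×10⁻⁶ T, B₂ = 3.07×10⁻⁵ T.
Between parallel currents the two contributions point in opposite directions, so they subtract. B = |B₁ − B₂| = |3.21×10⁻⁶ − 3.07×10⁻⁵| = 2.75×10⁻⁵ T.

B ≈ 27.5 μT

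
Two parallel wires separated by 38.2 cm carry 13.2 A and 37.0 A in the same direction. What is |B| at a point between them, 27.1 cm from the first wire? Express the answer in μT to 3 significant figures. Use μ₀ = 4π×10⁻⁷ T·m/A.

Each long wire gives B = μ₀I/(2πd). Distances are d₁ = 0.271 m and d₂ = 0.111 m.
B₁ = 9.74×10⁻⁶ T, B₂ = 6.67×10⁻⁵ T.
Between parallel currents the two contributions point in opposite directions, so they subtract. B = |B₁ − B₂| = |9.74×10⁻⁶ − 6.67×10⁻⁵| = 5.69×10⁻⁵ T.

B ≈ 56.9 μT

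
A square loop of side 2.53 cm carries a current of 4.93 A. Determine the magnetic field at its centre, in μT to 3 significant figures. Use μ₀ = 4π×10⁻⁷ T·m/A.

B ≈ 220 μT

Each side is a finite straight segment at perpendicular distance d = a/(2 tan(π/4)) = 0.01265 m from the centre, with end-angles ±π/4.
One side contributes B₁ = (μ₀I/4πd)·2 sin(π/4) = 5.51×10⁻⁵ T.
All 4 sides add in the same direction: B = 4 × 5.51×10⁻⁵ = 2.20×10⁻⁴ T.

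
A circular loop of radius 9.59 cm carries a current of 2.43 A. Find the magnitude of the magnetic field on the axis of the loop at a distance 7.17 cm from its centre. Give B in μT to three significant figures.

On the axis of a circular loop, B = μ₀IR² / [2(R²+z²)^(3/2)].
R² + z² = (0.0959)² + (0.0717)² = 0.01434 m², and (R²+z²)^(3/2) = 1.72×10⁻³ m³.
B = (4π×10⁻⁷ × 2.43 × 0.009197) / (2 × 1.72×10⁻³) = 8.18×10⁻⁶ T.

B ≈ 8.18 μT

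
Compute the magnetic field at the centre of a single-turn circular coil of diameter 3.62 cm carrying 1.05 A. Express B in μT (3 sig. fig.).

B ≈ 36.4 μT

At the centre of a circular loop the Biot–Savart law gives B = μ₀I/(2R) (so R = 0.0181 m).
B = (4π×10⁻⁷ × 1.05) / (2 × 0.0181) = 3.64×10⁻⁵ T.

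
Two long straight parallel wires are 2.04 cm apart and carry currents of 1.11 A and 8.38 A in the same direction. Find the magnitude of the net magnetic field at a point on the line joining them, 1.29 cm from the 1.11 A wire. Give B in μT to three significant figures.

Each long wire gives B = μ₀I/(2πd). Distances are d₁ = 0.0129 m and d₂ = 0.0075 m.
B₁ = 1.72×10⁻⁵ T, B₂ = 2.23×10⁻⁴ T.
Between parallel currents the two contributions point in opposite directions, so they subtract. B = |B₁ − B₂| = |1.72×10⁻⁵ − 2.23×10⁻⁴| = 2.06×10⁻⁴ T.

B ≈ 206 μT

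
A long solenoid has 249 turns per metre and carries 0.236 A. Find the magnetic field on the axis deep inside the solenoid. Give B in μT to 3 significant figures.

Inside a long solenoid, B = μ₀nI with n = 249 turns/m.
B = 4π×10⁻⁷ × 249 × 0.236 = 7.38×10⁻⁵ T.

B ≈ 73.8 μT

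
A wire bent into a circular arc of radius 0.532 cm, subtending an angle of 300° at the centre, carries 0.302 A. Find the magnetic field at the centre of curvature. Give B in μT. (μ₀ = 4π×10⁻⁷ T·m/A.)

The Biot–Savart field of a circular arc at its centre is B = μ₀Iφ/(4πR), with φ = 5.236 rad.
B = (4π×10⁻⁷ × 0.302 × 5.236) / (4π × 0.00532) = 2.97×10⁻⁵ T.

B ≈ 29.7 μT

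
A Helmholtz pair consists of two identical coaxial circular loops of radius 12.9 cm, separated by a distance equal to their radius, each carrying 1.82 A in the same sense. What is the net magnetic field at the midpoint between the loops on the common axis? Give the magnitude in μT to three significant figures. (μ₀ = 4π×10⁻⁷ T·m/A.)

B ≈ 12.7 μT

Each loop contributes B = μ₀IR²/[2(R²+z²)^(3/2)] on the axis, with z measured from that loop.
Loop 1 (z = 0.0645 m): B₁ = 6.34×10⁻⁶ T. Loop 2 (z = 0.0645 m): B₂ = 6.34×10⁻⁶ T.
The fields add: B = B₁ + B₂ = 1.27×10⁻⁵ T.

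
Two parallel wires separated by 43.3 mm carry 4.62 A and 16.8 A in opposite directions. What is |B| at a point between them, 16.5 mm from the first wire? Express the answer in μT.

B ≈ 181 μT

Each long wire gives B = μ₀I/(2πd). Distances are d₁ = 0.0165 m and d₂ = 0.0268 m.
B₁ = 5.60×10⁻⁵ T, B₂ = 1.25×10⁻⁴ T.
Between antiparallel currents both contributions point the same way, so they add. B = B₁ + B₂ = 5.60×10⁻⁵ + 1.25×10⁻⁴ = 1.81×10⁻⁴ T.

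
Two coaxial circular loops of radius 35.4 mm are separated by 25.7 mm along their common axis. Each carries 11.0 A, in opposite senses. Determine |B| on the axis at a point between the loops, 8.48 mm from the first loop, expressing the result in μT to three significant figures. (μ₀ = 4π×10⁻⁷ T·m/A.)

B ≈ 37.6 μT

Each loop contributes B = μ₀IR²/[2(R²+z²)^(3/2)] on the axis, with z measured from that loop.
Loop 1 (z = 0.00848 m): B₁ = 1.80×10⁻⁴ T. Loop 2 (z = 0.01722 m): B₂ = 1.42×10⁻⁴ T.
The fields oppose: B = |B₁ − B₂| = 3.76×10⁻⁵ T.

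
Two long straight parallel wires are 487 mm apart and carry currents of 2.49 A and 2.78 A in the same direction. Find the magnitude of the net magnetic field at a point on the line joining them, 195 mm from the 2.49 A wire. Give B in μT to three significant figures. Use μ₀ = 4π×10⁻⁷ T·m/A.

Each long wire gives B = μ₀I/(2πd). Distances are d₁ = 0.195 m and d₂ = 0.292 m.
B₁ = 2.55×10⁻⁶ T, B₂ = 1.90×10⁻⁶ T.
Between parallel currents the two contributions point in opposite directions, so they subtract. B = |B₁ − B₂| = |2.55×10⁻⁶ − 1.90×10⁻⁶| = 6.50×10⁻⁷ T.

B ≈ 0.650 μT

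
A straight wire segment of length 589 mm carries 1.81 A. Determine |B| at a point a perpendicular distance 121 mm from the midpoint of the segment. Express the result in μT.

For a finite straight segment, B = (μ₀I/4πd)(sinθ₁ + sinθ₂), where θ₁, θ₂ are the angles from the perpendicular to each end.
The perpendicular from the point meets the wire at its midpoint, so each end is L/2 = 0.2945 m away along the wire.
sinθ₁ = 0.2945/√(0.2945²+0.121²) = 0.9250; sinθ₂ = 0.2945/√(0.2945²+0.121²) = 0.9250.
B = (4π×10⁻⁷ × 1.81) / (4π × 0.121) × (0.9250 + 0.9250) = 2.77×10⁻⁶ T.

B ≈ 2.77 μT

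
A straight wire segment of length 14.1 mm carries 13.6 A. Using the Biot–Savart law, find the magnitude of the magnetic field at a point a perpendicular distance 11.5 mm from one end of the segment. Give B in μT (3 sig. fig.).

B ≈ 91.6 μT

For a finite straight segment, B = (μ₀I/4πd)(sinθ₁ + sinθ₂), where θ₁, θ₂ are the angles from the perpendicular to each end.
The perpendicular foot is at one end, so the two end-offsets along the wire are 0 and L = 0.0141 m.
sinθ₁ = 0/√(0²+0.0115²) = 0.0000; sinθ₂ = 0.0141/√(0.0141²+0.0115²) = 0.7749.
B = (4π×10⁻⁷ × 13.6) / (4π × 0.0115) × (0.0000 + 0.7749) = 9.16×10⁻⁵ T.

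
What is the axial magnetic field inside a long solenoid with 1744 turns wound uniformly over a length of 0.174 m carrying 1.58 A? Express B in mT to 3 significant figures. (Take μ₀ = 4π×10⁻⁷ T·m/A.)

B ≈ 19.9 mT

Inside a long solenoid, B = μ₀nI with n = 1.002×10⁴ turns/m.
B = 4π×10⁻⁷ × 1.002×10⁴ × 1.58 = 1.99×10⁻² T.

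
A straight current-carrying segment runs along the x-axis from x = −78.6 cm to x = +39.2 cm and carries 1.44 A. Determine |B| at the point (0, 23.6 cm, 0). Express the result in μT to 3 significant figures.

B ≈ 1.11 μT

For a finite straight segment, B = (μ₀I/4πd)(sinθ₁ + sinθ₂), where θ₁, θ₂ are the angles from the perpendicular to each end.
The perpendicular distance is d = 0.236 m; the end-offsets along the wire are a = 0.786 m and b = 0.392 m.
sinθ₁ = 0.786/√(0.786²+0.236²) = 0.9578; sinθ₂ = 0.392/√(0.392²+0.236²) = 0.8567.
B = (4π×10⁻⁷ × 1.44) / (4π × 0.236) × (0.9578 + 0.8567) = 1.11×10⁻⁶ T.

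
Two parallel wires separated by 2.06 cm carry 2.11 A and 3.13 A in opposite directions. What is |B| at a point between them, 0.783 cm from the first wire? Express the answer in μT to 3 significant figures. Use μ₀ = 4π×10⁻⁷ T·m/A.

Each long wire gives B = μ₀I/(2πd). Distances are d₁ = 0.00783 m and d₂ = 0.01277 m.
B₁ = 5.39×10⁻⁵ T, B₂ = 4.90×10⁻⁵ T.
Between antiparallel currents both contributions point the same way, so they add. B = B₁ + B₂ = 5.39×10⁻⁵ + 4.90×10⁻⁵ = 1.03×10⁻⁴ T.

B ≈ 103 μT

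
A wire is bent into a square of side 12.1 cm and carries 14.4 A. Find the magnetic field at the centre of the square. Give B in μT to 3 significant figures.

Each side is a finite straight segment at perpendicular distance d = a/(2 tan(π/4)) = 0.0605 m from the centre, with end-angles ±π/4.
One side contributes B₁ = (μ₀I/4πd)·2 sin(π/4) = 3.37×10⁻⁵ T.
All 4 sides add in the same direction: B = 4 × 3.37×10⁻⁵ = 1.35×10⁻⁴ T.

B ≈ 135 μT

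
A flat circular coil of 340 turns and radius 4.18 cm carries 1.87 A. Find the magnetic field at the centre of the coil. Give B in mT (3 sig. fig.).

B ≈ 9.56 mT

For an N-turn flat coil, B = Nμ₀I/(2R) with R = 0.0418 m.
B = 340 × 2.81×10⁻⁵ T = 9.56×10⁻³ T.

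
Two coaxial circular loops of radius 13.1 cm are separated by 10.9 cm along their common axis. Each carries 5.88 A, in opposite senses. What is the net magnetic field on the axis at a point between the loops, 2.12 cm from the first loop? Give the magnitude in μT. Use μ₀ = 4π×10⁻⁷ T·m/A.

Each loop contributes B = μ₀IR²/[2(R²+z²)^(3/2)] on the axis, with z measured from that loop.
Loop 1 (z = 0.0212 m): B₁ = 2.71×10⁻⁵ T. Loop 2 (z = 0.0878 m): B₂ = 1.62×10⁻⁵ T.
The fields oppose: B = |B₁ − B₂| = 1.10×10⁻⁵ T.

B ≈ 11.0 μT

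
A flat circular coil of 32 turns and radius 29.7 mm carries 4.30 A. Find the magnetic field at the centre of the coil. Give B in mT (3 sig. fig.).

B ≈ 2.91 mT

For an N-turn flat coil, B = Nμ₀I/(2R) with R = 0.0297 m.
B = 32 × 9.10×10⁻⁵ T = 2.91×10⁻³ T.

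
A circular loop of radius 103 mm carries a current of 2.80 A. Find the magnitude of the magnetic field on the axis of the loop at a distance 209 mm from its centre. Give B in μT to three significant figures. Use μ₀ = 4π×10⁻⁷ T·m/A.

On the axis of a circular loop, B = μ₀IR² / [2(R²+z²)^(3/2)].
R² + z² = (0.103)² + (0.209)² = 0.05429 m², and (R²+z²)^(3/2) = 1.26×10⁻² m³.
B = (4π×10⁻⁷ × 2.80 × 0.01061) / (2 × 1.26×10⁻²) = 1.48×10⁻⁶ T.

B ≈ 1.48 μT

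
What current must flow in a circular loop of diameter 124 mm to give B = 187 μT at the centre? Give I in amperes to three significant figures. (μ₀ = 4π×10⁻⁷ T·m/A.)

At the centre of a circular loop B = μ₀I/(2R), so I = 2RB/μ₀.
With R = 0.062 m, I = 2 × 0.062 × 1.87×10⁻⁴ / (4π×10⁻⁷) = 18.5 A.

I ≈ 18.5 A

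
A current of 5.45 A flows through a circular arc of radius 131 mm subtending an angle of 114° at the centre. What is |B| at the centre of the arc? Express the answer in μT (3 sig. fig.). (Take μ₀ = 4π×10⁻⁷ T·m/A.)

B ≈ 8.28 μT

The Biot–Savart field of a circular arc at its centre is B = μ₀Iφ/(4πR), with φ = 1.99 rad.
B = (4π×10⁻⁷ × 5.45 × 1.99) / (4π × 0.131) = 8.28×10⁻⁶ T.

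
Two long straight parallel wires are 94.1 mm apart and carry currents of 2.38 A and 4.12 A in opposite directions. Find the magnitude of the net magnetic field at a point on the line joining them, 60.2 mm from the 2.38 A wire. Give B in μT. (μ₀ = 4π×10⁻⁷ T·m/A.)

Each long wire gives B = μ₀I/(2πd). Distances are d₁ = 0.0602 m and d₂ = 0.0339 m.
B₁ = 7.91×10⁻⁶ T, B₂ = 2.43×10⁻⁵ T.
Between antiparallel currents both contributions point the same way, so they add. B = B₁ + B₂ = 7.91×10⁻⁶ + 2.43×10⁻⁵ = 3.22×10⁻⁵ T.

B ≈ 32.2 μT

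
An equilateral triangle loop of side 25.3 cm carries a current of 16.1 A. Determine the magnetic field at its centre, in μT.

Each side is a finite straight segment at perpendicular distance d = a/(2 tan(π/3)) = 0.07303 m from the centre, with end-angles ±π/3.
One side contributes B₁ = (μ₀I/4πd)·2 sin(π/3) = 3.82×10⁻⁵ T.
All 3 sides add in the same direction: B = 3 × 3.82×10⁻⁵ = 1.15×10⁻⁴ T.

B ≈ 115 μT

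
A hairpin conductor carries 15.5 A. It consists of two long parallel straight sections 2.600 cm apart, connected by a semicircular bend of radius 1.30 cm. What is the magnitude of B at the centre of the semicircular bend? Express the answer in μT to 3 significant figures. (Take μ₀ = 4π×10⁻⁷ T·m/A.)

B ≈ 613 μT

The semicircular arc contributes B_arc = μ₀I·π/(4πR) = μ₀I/(4R) = 3.75×10⁻⁴ T.
Each semi-infinite lead is at perpendicular distance R = 0.013 m from the centre, with the perpendicular foot at its near end, so it contributes μ₀I/(4πR); both point the same way, together 2.38×10⁻⁴ T.
Arc and leads all point the same direction: B = 3.75×10⁻⁴ + 2.38×10⁻⁴ = 6.13×10⁻⁴ T.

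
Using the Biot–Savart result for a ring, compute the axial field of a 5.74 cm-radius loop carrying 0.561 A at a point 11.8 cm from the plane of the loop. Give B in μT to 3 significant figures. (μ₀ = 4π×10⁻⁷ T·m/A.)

B ≈ 0.514 μT

On the axis of a circular loop, B = μ₀IR² / [2(R²+z²)^(3/2)].
R² + z² = (0.0574)² + (0.118)² = 0.01722 m², and (R²+z²)^(3/2) = 2.26×10⁻³ m³.
B = (4π×10⁻⁷ × 0.561 × 0.003295) / (2 × 2.26×10⁻³) = 5.14×10⁻⁷ T.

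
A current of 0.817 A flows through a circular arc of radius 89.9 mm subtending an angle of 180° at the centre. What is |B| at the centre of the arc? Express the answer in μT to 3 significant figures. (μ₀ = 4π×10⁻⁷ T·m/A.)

B ≈ 2.86 μT

The Biot–Savart field of a circular arc at its centre is B = μ₀Iφ/(4πR), with φ = 3.142 rad.
B = (4π×10⁻⁷ × 0.817 × 3.142) / (4π × 0.0899) = 2.86×10⁻⁶ T.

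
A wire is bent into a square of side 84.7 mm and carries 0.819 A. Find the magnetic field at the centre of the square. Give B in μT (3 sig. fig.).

B ≈ 10.9 μT

Each side is a finite straight segment at perpendicular distance d = a/(2 tan(π/4)) = 0.04235 m from the centre, with end-angles ±π/4.
One side contributes B₁ = (μ₀I/4πd)·2 sin(π/4) = 2.73×10⁻⁶ T.
All 4 sides add in the same direction: B = 4 × 2.73×10⁻⁶ = 1.09×10⁻⁵ T.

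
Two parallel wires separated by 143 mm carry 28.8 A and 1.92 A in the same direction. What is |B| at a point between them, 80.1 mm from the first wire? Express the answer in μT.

Each long wire gives B = μ₀I/(2πd). Distances are d₁ = 0.0801 m and d₂ = 0.0629 m.
B₁ = 7.19×10⁻⁵ T, B₂ = 6.10×10⁻⁶ T.
Between parallel currents the two contributions point in opposite directions, so they subtract. B = |B₁ − B₂| = |7.19×10⁻⁵ − 6.10×10⁻⁶| = 6.58×10⁻⁵ T.

B ≈ 65.8 μT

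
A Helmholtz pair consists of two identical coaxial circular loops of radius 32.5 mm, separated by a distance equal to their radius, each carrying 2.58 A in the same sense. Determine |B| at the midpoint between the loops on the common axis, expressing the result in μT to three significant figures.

B ≈ 71.4 μT

Each loop contributes B = μ₀IR²/[2(R²+z²)^(3/2)] on the axis, with z measured from that loop.
Loop 1 (z = 0.01625 m): B₁ = 3.57×10⁻⁵ T. Loop 2 (z = 0.01625 m): B₂ = 3.57×10⁻⁵ T.
The fields add: B = B₁ + B₂ = 7.14×10⁻⁵ T.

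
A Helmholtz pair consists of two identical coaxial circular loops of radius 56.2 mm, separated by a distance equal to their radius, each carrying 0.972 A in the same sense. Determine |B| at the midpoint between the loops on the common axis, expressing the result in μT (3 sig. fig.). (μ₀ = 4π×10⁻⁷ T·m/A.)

Each loop contributes B = μ₀IR²/[2(R²+z²)^(3/2)] on the axis, with z measured from that loop.
Loop 1 (z = 0.0281 m): B₁ = 7.78×10⁻⁶ T. Loop 2 (z = 0.0281 m): B₂ = 7.78×10⁻⁶ T.
The fields add: B = B₁ + B₂ = 1.56×10⁻⁵ T.

B ≈ 15.6 μT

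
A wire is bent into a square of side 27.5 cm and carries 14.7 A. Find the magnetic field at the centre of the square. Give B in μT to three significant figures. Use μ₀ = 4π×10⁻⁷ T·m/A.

B ≈ 60.5 μT

Each side is a finite straight segment at perpendicular distance d = a/(2 tan(π/4)) = 0.1375 m from the centre, with end-angles ±π/4.
One side contributes B₁ = (μ₀I/4πd)·2 sin(π/4) = 1.51×10⁻⁵ T.
All 4 sides add in the same direction: B = 4 × 1.51×10⁻⁵ = 6.05×10⁻⁵ T.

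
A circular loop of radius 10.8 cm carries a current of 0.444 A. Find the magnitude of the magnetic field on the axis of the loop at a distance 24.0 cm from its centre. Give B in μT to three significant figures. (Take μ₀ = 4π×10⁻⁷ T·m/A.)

On the axis of a circular loop, B = μ₀IR² / [2(R²+z²)^(3/2)].
R² + z² = (0.108)² + (0.24)² = 0.06926 m², and (R²+z²)^(3/2) = 1.82×10⁻² m³.
B = (4π×10⁻⁷ × 0.444 × 0.01166) / (2 × 1.82×10⁻²) = 1.79×10⁻⁷ T.

B ≈ 0.179 μT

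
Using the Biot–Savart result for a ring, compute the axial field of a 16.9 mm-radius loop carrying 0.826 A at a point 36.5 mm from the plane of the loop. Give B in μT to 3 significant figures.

On the axis of a circular loop, B = μ₀IR² / [2(R²+z²)^(3/2)].
R² + z² = (0.0169)² + (0.0365)² = 0.001618 m², and (R²+z²)^(3/2) = 6.51×10⁻⁵ m³.
B = (4π×10⁻⁷ × 0.826 × 0.0002856) / (2 × 6.51×10⁻⁵) = 2.28×10⁻⁶ T.

B ≈ 2.28 μT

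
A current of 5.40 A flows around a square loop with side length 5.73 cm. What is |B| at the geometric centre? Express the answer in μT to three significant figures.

B ≈ 107 μT

Each side is a finite straight segment at perpendicular distance d = a/(2 tan(π/4)) = 0.02865 m from the centre, with end-angles ±π/4.
One side contributes B₁ = (μ₀I/4πd)·2 sin(π/4) = 2.67×10⁻⁵ T.
All 4 sides add in the same direction: B = 4 × 2.67×10⁻⁵ = 1.07×10⁻⁴ T.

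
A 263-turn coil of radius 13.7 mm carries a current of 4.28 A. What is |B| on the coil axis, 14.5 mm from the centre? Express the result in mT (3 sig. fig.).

For an N-turn flat coil, B = Nμ₀IR²/[2(R²+z²)^(3/2)] with R = 0.0137 m, z = 0.0145 m.
B = 263 × 6.36×10⁻⁵ T = 1.67×10⁻² T.

B ≈ 16.7 mT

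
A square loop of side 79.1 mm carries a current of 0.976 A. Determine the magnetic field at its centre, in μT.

B ≈ 14.0 μT

Each side is a finite straight segment at perpendicular distance d = a/(2 tan(π/4)) = 0.03955 m from the centre, with end-angles ±π/4.
One side contributes B₁ = (μ₀I/4πd)·2 sin(π/4) = 3.49×10⁻⁶ T.
All 4 sides add in the same direction: B = 4 × 3.49×10⁻⁶ = 1.40×10⁻⁵ T.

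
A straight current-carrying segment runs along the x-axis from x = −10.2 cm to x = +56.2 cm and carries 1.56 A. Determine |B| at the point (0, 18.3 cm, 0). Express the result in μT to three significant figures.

For a finite straight segment, B = (μ₀I/4πd)(sinθ₁ + sinθ₂), where θ₁, θ₂ are the angles from the perpendicular to each end.
The perpendicular distance is d = 0.183 m; the end-offsets along the wire are a = 0.102 m and b = 0.562 m.
sinθ₁ = 0.102/√(0.102²+0.183²) = 0.4869; sinθ₂ = 0.562/√(0.562²+0.183²) = 0.9509.
B = (4π×10⁻⁷ × 1.56) / (4π × 0.183) × (0.4869 + 0.9509) = 1.23×10⁻⁶ T.

B ≈ 1.23 μT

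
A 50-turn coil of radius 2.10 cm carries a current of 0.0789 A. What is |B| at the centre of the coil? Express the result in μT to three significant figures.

B ≈ 118 μT

For an N-turn flat coil, B = Nμ₀I/(2R) with R = 0.021 m.
B = 50 × 2.36×10⁻⁶ T = 1.18×10⁻⁴ T.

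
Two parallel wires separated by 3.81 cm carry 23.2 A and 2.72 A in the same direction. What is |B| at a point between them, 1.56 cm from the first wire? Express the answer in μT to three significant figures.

Each long wire gives B = μ₀I/(2πd). Distances are d₁ = 0.0156 m and d₂ = 0.0225 m.
B₁ = 2.97×10⁻⁴ T, B₂ = 2.42×10⁻⁵ T.
Between parallel currents the two contributions point in opposite directions, so they subtract. B = |B₁ − B₂| = |2.97×10⁻⁴ − 2.42×10⁻⁵| = 2.73×10⁻⁴ T.

B ≈ 273 μT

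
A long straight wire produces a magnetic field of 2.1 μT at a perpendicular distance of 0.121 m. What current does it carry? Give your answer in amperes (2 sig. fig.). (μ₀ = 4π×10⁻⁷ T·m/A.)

I ≈ 1.3 A

For a long straight wire B = μ₀I/(2πd), so I = 2πdB/μ₀.
I = 2π × 0.121 × 2.10×10⁻⁶ / (4π×10⁻⁷) = 1.27 A.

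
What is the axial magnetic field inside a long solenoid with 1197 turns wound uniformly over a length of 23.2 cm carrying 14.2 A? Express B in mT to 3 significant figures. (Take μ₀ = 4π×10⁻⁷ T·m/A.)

B ≈ 92.1 mT

Inside a long solenoid, B = μ₀nI with n = 5159 turns/m.
B = 4π×10⁻⁷ × 5159 × 14.2 = 9.21×10⁻² T.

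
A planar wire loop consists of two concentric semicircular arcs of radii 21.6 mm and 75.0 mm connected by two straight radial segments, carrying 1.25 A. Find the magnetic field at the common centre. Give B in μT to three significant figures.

B ≈ 12.9 μT

The radial connectors point toward the centre, so dl × r̂ = 0 and they contribute nothing.
Each semicircle gives μ₀I/(4R): inner arc 1.82×10⁻⁵ T, outer arc 5.24×10⁻⁶ T.
The two arcs carry current in opposite angular senses, so their fields oppose: B = |1.82×10⁻⁵ − 5.24×10⁻⁶| = 1.29×10⁻⁵ T.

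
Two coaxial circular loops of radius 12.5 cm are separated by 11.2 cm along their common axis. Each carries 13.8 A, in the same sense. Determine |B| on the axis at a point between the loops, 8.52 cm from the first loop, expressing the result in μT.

B ≈ 104 μT

Each loop contributes B = μ₀IR²/[2(R²+z²)^(3/2)] on the axis, with z measured from that loop.
Loop 1 (z = 0.0852 m): B₁ = 3.91×10⁻⁵ T. Loop 2 (z = 0.0268 m): B₂ = 6.48×10⁻⁵ T.
The fields add: B = B₁ + B₂ = 1.04×10⁻⁴ T.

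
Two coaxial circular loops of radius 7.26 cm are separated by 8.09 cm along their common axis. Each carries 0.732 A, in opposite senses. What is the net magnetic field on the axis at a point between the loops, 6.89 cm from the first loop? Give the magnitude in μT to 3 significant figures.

Each loop contributes B = μ₀IR²/[2(R²+z²)^(3/2)] on the axis, with z measured from that loop.
Loop 1 (z = 0.0689 m): B₁ = 2.42×10⁻⁶ T. Loop 2 (z = 0.012 m): B₂ = 6.08×10⁻⁶ T.
The fields oppose: B = |B₁ − B₂| = 3.67×10⁻⁶ T.

B ≈ 3.67 μT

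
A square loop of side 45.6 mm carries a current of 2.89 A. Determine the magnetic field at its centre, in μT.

Each side is a finite straight segment at perpendicular distance d = a/(2 tan(π/4)) = 0.0228 m from the centre, with end-angles ±π/4.
One side contributes B₁ = (μ₀I/4πd)·2 sin(π/4) = 1.79×10⁻⁵ T.
All 4 sides add in the same direction: B = 4 × 1.79×10⁻⁵ = 7.17×10⁻⁵ T.

B ≈ 71.7 μT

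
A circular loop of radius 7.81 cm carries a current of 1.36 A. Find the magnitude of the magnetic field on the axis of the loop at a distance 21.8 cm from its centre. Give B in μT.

On the axis of a circular loop, B = μ₀IR² / [2(R²+z²)^(3/2)].
R² + z² = (0.0781)² + (0.218)² = 0.05362 m², and (R²+z²)^(3/2) = 1.24×10⁻² m³.
B = (4π×10⁻⁷ × 1.36 × 0.0061) / (2 × 1.24×10⁻²) = 4.20×10⁻⁷ T.

B ≈ 0.420 μT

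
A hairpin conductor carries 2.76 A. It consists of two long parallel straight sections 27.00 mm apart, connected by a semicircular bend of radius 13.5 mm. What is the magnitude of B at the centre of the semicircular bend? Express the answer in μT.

The semicircular arc contributes B_arc = μ₀I·π/(4πR) = μ₀I/(4R) = 6.42×10⁻⁵ T.
Each semi-infinite lead is at perpendicular distance R = 0.0135 m from the centre, with the perpendicular foot at its near end, so it contributes μ₀I/(4πR); both point the same way, together 4.09×10⁻⁵ T.
Arc and leads all point the same direction: B = 6.42×10⁻⁵ + 4.09×10⁻⁵ = 1.05×10⁻⁴ T.

B ≈ 105 μT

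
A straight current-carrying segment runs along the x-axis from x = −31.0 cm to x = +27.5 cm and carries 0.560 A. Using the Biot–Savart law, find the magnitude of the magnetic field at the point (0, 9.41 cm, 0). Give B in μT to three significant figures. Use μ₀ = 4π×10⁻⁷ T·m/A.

For a finite straight segment, B = (μ₀I/4πd)(sinθ₁ + sinθ₂), where θ₁, θ₂ are the angles from the perpendicular to each end.
The perpendicular distance is d = 0.0941 m; the end-offsets along the wire are a = 0.31 m and b = 0.275 m.
sinθ₁ = 0.31/√(0.31²+0.0941²) = 0.9569; sinθ₂ = 0.275/√(0.275²+0.0941²) = 0.9461.
B = (4π×10⁻⁷ × 0.560) / (4π × 0.0941) × (0.9569 + 0.9461) = 1.13×10⁻⁶ T.

B ≈ 1.13 μT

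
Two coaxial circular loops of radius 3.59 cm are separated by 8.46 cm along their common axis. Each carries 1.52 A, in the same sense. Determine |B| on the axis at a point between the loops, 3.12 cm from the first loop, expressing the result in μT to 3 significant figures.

B ≈ 16.1 μT

Each loop contributes B = μ₀IR²/[2(R²+z²)^(3/2)] on the axis, with z measured from that loop.
Loop 1 (z = 0.0312 m): B₁ = 1.14×10⁻⁵ T. Loop 2 (z = 0.0534 m): B₂ = 4.62×10⁻⁶ T.
The fields add: B = B₁ + B₂ = 1.61×10⁻⁵ T.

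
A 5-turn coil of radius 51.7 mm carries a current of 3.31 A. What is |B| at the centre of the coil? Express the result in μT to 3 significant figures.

B ≈ 201 μT

For an N-turn flat coil, B = Nμ₀I/(2R) with R = 0.0517 m.
B = 5 × 4.02×10⁻⁵ T = 2.01×10⁻⁴ T.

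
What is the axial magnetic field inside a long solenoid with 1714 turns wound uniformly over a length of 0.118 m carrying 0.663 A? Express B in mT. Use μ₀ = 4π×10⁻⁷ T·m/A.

Inside a long solenoid, B = μ₀nI with n = 1.453×10⁴ turns/m.
B = 4π×10⁻⁷ × 1.453×10⁴ × 0.663 = 1.21×10⁻² T.

B ≈ 12.1 mT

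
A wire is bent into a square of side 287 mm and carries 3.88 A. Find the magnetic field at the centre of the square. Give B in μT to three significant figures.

B ≈ 15.3 μT

Each side is a finite straight segment at perpendicular distance d = a/(2 tan(π/4)) = 0.1435 m from the centre, with end-angles ±π/4.
One side contributes B₁ = (μ₀I/4πd)·2 sin(π/4) = 3.82×10⁻⁶ T.
All 4 sides add in the same direction: B = 4 × 3.82×10⁻⁶ = 1.53×10⁻⁵ T.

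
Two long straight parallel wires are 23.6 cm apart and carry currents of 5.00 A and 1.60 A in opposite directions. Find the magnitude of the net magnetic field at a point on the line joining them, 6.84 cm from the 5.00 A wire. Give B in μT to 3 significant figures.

B ≈ 16.5 μT

Each long wire gives B = μ₀I/(2πd). Distances are d₁ = 0.0684 m and d₂ = 0.1676 m.
B₁ = 1.46×10⁻⁵ T, B₂ = 1.91×10⁻⁶ T.
Between antiparallel currents both contributions point the same way, so they add. B = B₁ + B₂ = 1.46×10⁻⁵ + 1.91×10⁻⁶ = 1.65×10⁻⁵ T.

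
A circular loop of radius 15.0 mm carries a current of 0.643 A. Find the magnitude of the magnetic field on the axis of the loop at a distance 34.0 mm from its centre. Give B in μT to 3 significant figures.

B ≈ 1.77 μT

On the axis of a circular loop, B = μ₀IR² / [2(R²+z²)^(3/2)].
R² + z² = (0.015)² + (0.034)² = 0.001381 m², and (R²+z²)^(3/2) = 5.13×10⁻⁵ m³.
B = (4π×10⁻⁷ × 0.643 × 0.000225) / (2 × 5.13×10⁻⁵) = 1.77×10⁻⁶ T.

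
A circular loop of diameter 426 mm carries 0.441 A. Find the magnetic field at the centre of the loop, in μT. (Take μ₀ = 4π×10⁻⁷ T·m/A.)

At the centre of a circular loop the Biot–Savart law gives B = μ₀I/(2R) (so R = 0.213 m).
B = (4π×10⁻⁷ × 0.441) / (2 × 0.213) = 1.30×10⁻⁶ T.

B ≈ 1.30 μT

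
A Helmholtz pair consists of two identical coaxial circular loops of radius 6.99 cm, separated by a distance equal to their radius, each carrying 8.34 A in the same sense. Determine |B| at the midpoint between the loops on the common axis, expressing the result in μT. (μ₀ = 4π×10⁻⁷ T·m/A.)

Each loop contributes B = μ₀IR²/[2(R²+z²)^(3/2)] on the axis, with z measured from that loop.
Loop 1 (z = 0.03495 m): B₁ = 5.36×10⁻⁵ T. Loop 2 (z = 0.03495 m): B₂ = 5.36×10⁻⁵ T.
The fields add: B = B₁ + B₂ = 1.07×10⁻⁴ T.

B ≈ 107 μT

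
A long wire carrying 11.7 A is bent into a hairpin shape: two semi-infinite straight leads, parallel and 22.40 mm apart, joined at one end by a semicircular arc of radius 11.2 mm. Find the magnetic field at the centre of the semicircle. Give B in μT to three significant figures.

B ≈ 537 μT

The semicircular arc contributes B_arc = μ₀I·π/(4πR) = μ₀I/(4R) = 3.28×10⁻⁴ T.
Each semi-infinite lead is at perpendicular distance R = 0.0112 m from the centre, with the perpendicular foot at its near end, so it contributes μ₀I/(4πR); both point the same way, together 2.09×10⁻⁴ T.
Arc and leads all point the same direction: B = 3.28×10⁻⁴ + 2.09×10⁻⁴ = 5.37×10⁻⁴ T.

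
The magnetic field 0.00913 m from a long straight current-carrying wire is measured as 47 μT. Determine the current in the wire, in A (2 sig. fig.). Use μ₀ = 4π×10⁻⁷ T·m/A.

I ≈ 2.1 A

For a long straight wire B = μ₀I/(2πd), so I = 2πdB/μ₀.
I = 2π × 0.00913 × 4.70×10⁻⁵ / (4π×10⁻⁷) = 2.15 A.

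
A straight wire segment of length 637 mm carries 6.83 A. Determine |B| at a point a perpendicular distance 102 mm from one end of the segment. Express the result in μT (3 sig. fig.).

B ≈ 6.61 μT

For a finite straight segment, B = (μ₀I/4πd)(sinθ₁ + sinθ₂), where θ₁, θ₂ are the angles from the perpendicular to each end.
The perpendicular foot is at one end, so the two end-offsets along the wire are 0 and L = 0.637 m.
sinθ₁ = 0/√(0²+0.102²) = 0.0000; sinθ₂ = 0.637/√(0.637²+0.102²) = 0.9874.
B = (4π×10⁻⁷ × 6.83) / (4π × 0.102) × (0.0000 + 0.9874) = 6.61×10⁻⁶ T.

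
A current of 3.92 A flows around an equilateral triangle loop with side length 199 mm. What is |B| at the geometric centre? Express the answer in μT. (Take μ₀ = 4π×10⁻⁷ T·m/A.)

B ≈ 35.5 μT

Each side is a finite straight segment at perpendicular distance d = a/(2 tan(π/3)) = 0.05745 m from the centre, with end-angles ±π/3.
One side contributes B₁ = (μ₀I/4πd)·2 sin(π/3) = 1.18×10⁻⁵ T.
All 3 sides add in the same direction: B = 3 × 1.18×10⁻⁵ = 3.55×10⁻⁵ T.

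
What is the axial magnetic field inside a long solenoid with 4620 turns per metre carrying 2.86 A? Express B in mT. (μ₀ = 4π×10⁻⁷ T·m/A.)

B ≈ 16.6 mT

Inside a long solenoid, B = μ₀nI with n = 4620 turns/m.
B = 4π×10⁻⁷ × 4620 × 2.86 = 1.66×10⁻² T.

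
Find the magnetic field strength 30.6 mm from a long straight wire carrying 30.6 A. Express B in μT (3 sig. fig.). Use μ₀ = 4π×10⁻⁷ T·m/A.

B ≈ 200 μT

For an infinitely long straight wire, B = μ₀I/(2πd).
B = (4π×10⁻⁷ × 30.6) / (2π × 0.0306) = 2.00×10⁻⁴ T.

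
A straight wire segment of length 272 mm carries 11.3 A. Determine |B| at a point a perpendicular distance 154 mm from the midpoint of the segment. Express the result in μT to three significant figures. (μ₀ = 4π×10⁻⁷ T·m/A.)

For a finite straight segment, B = (μ₀I/4πd)(sinθ₁ + sinθ₂), where θ₁, θ₂ are the angles from the perpendicular to each end.
The perpendicular from the point meets the wire at its midpoint, so each end is L/2 = 0.136 m away along the wire.
sinθ₁ = 0.136/√(0.136²+0.154²) = 0.6619; sinθ₂ = 0.136/√(0.136²+0.154²) = 0.6619.
B = (4π×10⁻⁷ × 11.3) / (4π × 0.154) × (0.6619 + 0.6619) = 9.71×10⁻⁶ T.

B ≈ 9.71 μT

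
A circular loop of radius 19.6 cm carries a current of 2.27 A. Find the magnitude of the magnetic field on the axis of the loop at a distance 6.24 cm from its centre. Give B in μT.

B ≈ 6.30 μT

On the axis of a circular loop, B = μ₀IR² / [2(R²+z²)^(3/2)].
R² + z² = (0.196)² + (0.0624)² = 0.04231 m², and (R²+z²)^(3/2) = 8.70×10⁻³ m³.
B = (4π×10⁻⁷ × 2.27 × 0.03842) / (2 × 8.70×10⁻³) = 6.30×10⁻⁶ T.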